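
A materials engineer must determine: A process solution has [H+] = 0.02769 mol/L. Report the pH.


pH = −log10[H+]
pH = −log10(0.02769) = 1.56

1.56


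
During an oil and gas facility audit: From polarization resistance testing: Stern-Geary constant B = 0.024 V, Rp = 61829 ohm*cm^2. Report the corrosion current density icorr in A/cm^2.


Apply the Stern-Geary relation: icorr = B / Rp
icorr = 0.024 / 61829 = 3.882×10^-7 A/cm^2

3.882×10^-7 A/cm^2


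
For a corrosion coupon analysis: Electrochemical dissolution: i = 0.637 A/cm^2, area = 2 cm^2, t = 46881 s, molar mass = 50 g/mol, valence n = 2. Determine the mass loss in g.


Apply Faraday's law: m = i*A*t*M / (n*F)
Total charge passed Q = i*A*t = 0.637*2*46881 = 59726.394 C
m = Q*M/(n*F) = 59726.394*50/(2*96485) = 15.47556 g

15.47556 g


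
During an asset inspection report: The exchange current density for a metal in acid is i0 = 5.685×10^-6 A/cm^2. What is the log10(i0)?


i0 = 5.685×10^-6 A/cm^2
log10(i0) = -5.245

-5.245


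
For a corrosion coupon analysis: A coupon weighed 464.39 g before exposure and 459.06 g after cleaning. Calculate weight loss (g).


Weight loss = initial − final
WL = 464.39 − 459.06 = 5.33 g

5.33 g


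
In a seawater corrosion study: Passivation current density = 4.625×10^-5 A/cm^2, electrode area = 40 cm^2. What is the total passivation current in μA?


I = i_pass * A, then convert A → μA (×10^6)
I = 4.625×10^-5 * 40 * 10^6 = 1850.0 μA

1850.0 μA


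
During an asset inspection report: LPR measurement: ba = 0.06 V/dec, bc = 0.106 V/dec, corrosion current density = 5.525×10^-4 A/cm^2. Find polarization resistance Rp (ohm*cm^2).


Apply the Stern-Geary equation: Rp = ba*bc / (2.303*icorr*(ba+bc))
ba*bc = 0.06*0.106 = 0.00636
ba+bc = 0.166; 2.303*icorr*(ba+bc) = 2.303*5.525×10^-4*0.166 = 2.1121965×10^-4
Rp = 0.00636 / 2.1121965×10^-4 = 30.1 ohm*cm^2

30.1 ohm*cm^2


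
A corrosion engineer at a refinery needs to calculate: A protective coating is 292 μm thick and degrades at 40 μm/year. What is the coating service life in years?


Service life = thickness / degradation rate
Life = 292 / 40 = 7.3 years

7.3 years


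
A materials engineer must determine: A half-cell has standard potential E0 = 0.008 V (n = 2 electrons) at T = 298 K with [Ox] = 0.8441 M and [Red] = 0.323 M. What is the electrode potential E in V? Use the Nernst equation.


Apply the Nernst equation: E = E0 + (RT/nF)*ln([Ox]/[Red])
Step 1: RT/nF = 8.314*298/(2*96485) = 0.01283916 V
Step 2: [Ox]/[Red] = 0.8441/0.323 = 2.613313
Step 3: ln(2.613313) = 0.960619
Step 4: correction = 0.01283916 * 0.960619 = 0.012 V
E = 0.008 + 0.012 = 0.02 V

0.02 V


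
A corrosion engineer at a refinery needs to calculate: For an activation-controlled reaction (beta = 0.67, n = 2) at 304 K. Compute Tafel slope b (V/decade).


Apply the Tafel slope relation: b = 2.303*R*T/(beta*n*F)
Numerator: 2.303 * 8.314 * 304 = 5820.73
Denominator: 0.67 * 2 * 96485 = 129289.9
b = 5820.73 / 129289.9 = 0.045 V/decade

0.045 V/decade


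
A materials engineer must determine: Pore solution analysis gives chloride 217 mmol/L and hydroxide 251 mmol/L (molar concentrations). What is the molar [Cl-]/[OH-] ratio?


Threshold parameter = [Cl-] / [OH-] (molar basis; both in mmol/L, so units cancel)
Ratio = 217 / 251 = 0.86

0.86


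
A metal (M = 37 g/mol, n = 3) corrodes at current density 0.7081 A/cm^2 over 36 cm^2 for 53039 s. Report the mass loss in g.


Apply Faraday's law: m = i*A*t*M / (n*F)
Total charge passed Q = i*A*t = 0.7081*36*53039 = 1352048.9724 C
m = Q*M/(n*F) = 1352048.9724*37/(3*96485) = 172.8276 g

172.8276 g


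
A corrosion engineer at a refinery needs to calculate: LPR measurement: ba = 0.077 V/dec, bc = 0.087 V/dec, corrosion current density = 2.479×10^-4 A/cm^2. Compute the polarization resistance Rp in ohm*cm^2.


Apply the Stern-Geary equation: Rp = ba*bc / (2.303*icorr*(ba+bc))
ba*bc = 0.077*0.087 = 0.006699
ba+bc = 0.164; 2.303*icorr*(ba+bc) = 2.303*2.479×10^-4*0.164 = 9.3629847×10^-5
Rp = 0.006699 / 9.3629847×10^-5 = 71.5 ohm*cm^2

71.5 ohm*cm^2


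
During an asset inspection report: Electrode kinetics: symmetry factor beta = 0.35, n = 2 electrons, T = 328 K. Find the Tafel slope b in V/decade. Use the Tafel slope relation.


Apply the Tafel slope relation: b = 2.303*R*T/(beta*n*F)
Numerator: 2.303 * 8.314 * 328 = 6280.26
Denominator: 0.35 * 2 * 96485 = 67539.5
b = 6280.26 / 67539.5 = 0.093 V/decade

0.093 V/decade


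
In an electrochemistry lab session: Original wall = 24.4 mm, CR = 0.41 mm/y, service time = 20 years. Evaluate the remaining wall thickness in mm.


Remaining wall = original − CR × time
t = 24.4 − 0.41*20 = 24.4 − 8.2 = 16.2 mm

16.2 mm


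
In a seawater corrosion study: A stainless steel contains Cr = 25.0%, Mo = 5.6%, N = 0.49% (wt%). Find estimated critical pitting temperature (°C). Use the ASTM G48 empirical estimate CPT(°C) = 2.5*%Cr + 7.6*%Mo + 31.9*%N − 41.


Apply the ASTM G48 empirical CPT estimate: CPT(°C) = 2.5*%Cr + 7.6*%Mo + 31.9*%N − 41
2.5*25.0 = 62.5; 7.6*5.6 = 42.56; 31.9*0.49 = 15.631
CPT = 62.5 + 42.56 + 15.631 − 41 = 79.691 °C
Rounded to 0.1 °C: CPT ≈ 79.7 °C

79.7 °C


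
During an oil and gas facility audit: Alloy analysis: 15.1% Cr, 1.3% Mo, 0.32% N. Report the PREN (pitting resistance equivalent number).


Apply the PREN formula: PREN = Cr + 3.3*Mo + 16*N
PREN = 15.1 + 3.3*1.3 + 16*0.32
PREN = 15.1 + 4.29 + 5.12 = 24.51

24.51


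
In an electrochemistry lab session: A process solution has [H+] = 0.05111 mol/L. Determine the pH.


pH = −log10[H+]
pH = −log10(0.05111) = 1.29

1.29


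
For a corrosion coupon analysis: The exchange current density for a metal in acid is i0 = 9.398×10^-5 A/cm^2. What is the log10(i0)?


i0 = 9.398×10^-5 A/cm^2
log10(i0) = -4.027

-4.027


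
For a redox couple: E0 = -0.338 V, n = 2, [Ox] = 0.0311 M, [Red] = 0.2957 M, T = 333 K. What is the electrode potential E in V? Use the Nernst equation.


Apply the Nernst equation: E = E0 + (RT/nF)*ln([Ox]/[Red])
Step 1: RT/nF = 8.314*333/(2*96485) = 0.01434711 V
Step 2: [Ox]/[Red] = 0.0311/0.2957 = 0.105174
Step 3: ln(0.105174) = -2.252139
Step 4: correction = 0.01434711 * -2.252139 = -0.032 V
E = -0.338 + -0.032 = -0.37 V

-0.37 V


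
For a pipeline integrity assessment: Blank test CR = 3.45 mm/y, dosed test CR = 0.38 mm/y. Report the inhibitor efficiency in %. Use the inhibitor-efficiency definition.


Apply the inhibitor-efficiency definition: IE = (CR_blank − CR_inh)/CR_blank × 100
IE = (3.45 − 0.38) / 3.45 × 100
IE = 3.07 / 3.45 × 100 = 89.0 %

89.0 %


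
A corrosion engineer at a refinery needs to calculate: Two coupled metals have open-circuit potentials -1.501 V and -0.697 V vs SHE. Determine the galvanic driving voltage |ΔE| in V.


Driving voltage is the absolute potential difference.
|ΔE| = |-1.501 − (-0.697)| = 0.804 V

0.804 V


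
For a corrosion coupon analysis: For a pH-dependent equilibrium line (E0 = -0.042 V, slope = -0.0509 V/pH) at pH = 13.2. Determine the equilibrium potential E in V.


Apply the Pourbaix line equation: E = E0 + slope*pH
E = -0.042 + (-0.0509)*13.2 = -0.042 + (-0.67188) = -0.71388 V
Rounded to 4 decimal places: E = -0.7139 V

-0.7139 V


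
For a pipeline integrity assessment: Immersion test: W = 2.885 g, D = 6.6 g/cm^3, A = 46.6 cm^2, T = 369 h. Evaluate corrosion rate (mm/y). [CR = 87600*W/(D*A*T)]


Apply the mm/y weight-loss relation: CR = 87600 * W / (D * A * T)
Numerator: 87600 * 2.885 = 252726.0
Denominator: 6.6 * 46.6 * 369 = 113489.64
CR = 252726.0 / 113489.64 = 2.2269 mm/y

2.2269 mm/y


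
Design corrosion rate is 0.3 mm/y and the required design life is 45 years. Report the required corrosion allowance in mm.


Corrosion allowance = CR × design life
CA = 0.3 * 45 = 13.5 mm

13.5 mm


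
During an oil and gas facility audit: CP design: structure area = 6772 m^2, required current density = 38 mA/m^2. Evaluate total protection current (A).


I = area * current density, then convert mA → A (÷1000)
I = 6772 * 38 / 1000 = 257.34 A

257.34 A


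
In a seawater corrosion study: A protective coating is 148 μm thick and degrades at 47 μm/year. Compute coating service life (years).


Service life = thickness / degradation rate
Life = 148 / 47 = 3.1 years

3.1 years


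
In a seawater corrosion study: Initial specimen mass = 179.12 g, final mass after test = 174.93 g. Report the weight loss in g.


Weight loss = initial − final
WL = 179.12 − 174.93 = 4.19 g

4.19 g


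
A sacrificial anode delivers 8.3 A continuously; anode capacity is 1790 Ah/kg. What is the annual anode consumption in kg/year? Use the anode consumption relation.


Annual consumption = current * hours per year / capacity
Rate = 8.3 * 8760 / 1790 = 40.6 kg/year

40.6 kg/year


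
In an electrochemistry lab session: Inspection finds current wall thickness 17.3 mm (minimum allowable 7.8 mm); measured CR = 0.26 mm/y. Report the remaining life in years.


Apply the remaining-life relation: RL = (t_current − t_min) / CR
RL = (17.3 − 7.8) / 0.26 = 9.5 / 0.26 = 36.5 years

36.5 years


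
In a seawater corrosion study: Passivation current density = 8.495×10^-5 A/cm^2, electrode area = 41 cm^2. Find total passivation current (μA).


I = i_pass * A, then convert A → μA (×10^6)
I = 8.495×10^-5 * 41 * 10^6 = 3482.95 μA

3482.95 μA


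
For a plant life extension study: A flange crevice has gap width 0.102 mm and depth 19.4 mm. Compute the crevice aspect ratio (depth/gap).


Aspect ratio = depth / gap
Ratio = 19.4 / 0.102 = 190.2

190.2


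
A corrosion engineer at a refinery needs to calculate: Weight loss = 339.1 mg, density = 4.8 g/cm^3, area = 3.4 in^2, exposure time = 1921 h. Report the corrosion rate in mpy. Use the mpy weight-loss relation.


Apply the mpy weight-loss relation: CR = 534 * W / (D * A * T)
Numerator: 534 * 339.1 = 181079.4
Denominator: 4.8 * 3.4 * 1921 = 31350.72
CR = 181079.4 / 31350.72 = 5.77592 mpy

5.77592 mpy


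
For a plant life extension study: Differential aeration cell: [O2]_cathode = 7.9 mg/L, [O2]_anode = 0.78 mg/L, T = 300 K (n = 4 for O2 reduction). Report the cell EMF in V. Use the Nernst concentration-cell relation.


Apply the Nernst concentration-cell relation: E = (RT/nF)*ln(C_cathode/C_anode)
RT/nF = 8.314*300/(4*96485) = 0.00646266 V
ln(7.9/0.78) = 2.31532
E = 0.00646266 * 2.31532 = 0.01496 V

0.01496 V


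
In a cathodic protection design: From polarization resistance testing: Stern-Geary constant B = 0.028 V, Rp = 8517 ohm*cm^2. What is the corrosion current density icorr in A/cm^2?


Apply the Stern-Geary relation: icorr = B / Rp
icorr = 0.028 / 8517 = 3.288×10^-6 A/cm^2

3.288×10^-6 A/cm^2


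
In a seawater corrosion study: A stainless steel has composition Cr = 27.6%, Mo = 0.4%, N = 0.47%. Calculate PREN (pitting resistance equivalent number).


Apply the PREN formula: PREN = Cr + 3.3*Mo + 16*N
PREN = 27.6 + 3.3*0.4 + 16*0.47
PREN = 27.6 + 1.32 + 7.52 = 36.44

36.44


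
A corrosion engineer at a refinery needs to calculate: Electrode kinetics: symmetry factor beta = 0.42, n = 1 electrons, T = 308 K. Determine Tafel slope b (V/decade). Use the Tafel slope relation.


Apply the Tafel slope relation: b = 2.303*R*T/(beta*n*F)
Numerator: 2.303 * 8.314 * 308 = 5897.32
Denominator: 0.42 * 1 * 96485 = 40523.7
b = 5897.32 / 40523.7 = 0.146 V/decade

0.146 V/decade


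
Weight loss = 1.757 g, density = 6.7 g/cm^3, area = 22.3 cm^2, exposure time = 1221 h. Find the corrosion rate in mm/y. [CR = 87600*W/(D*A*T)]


Apply the mm/y weight-loss relation: CR = 87600 * W / (D * A * T)
Numerator: 87600 * 1.757 = 153913.2
Denominator: 6.7 * 22.3 * 1221 = 182429.61
CR = 153913.2 / 182429.61 = 0.84369 mm/y

0.84369 mm/y


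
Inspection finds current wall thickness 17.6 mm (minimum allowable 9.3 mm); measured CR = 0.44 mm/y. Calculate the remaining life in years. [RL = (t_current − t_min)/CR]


Apply the remaining-life relation: RL = (t_current − t_min) / CR
RL = (17.6 − 9.3) / 0.44 = 8.3 / 0.44 = 18.9 years

18.9 years


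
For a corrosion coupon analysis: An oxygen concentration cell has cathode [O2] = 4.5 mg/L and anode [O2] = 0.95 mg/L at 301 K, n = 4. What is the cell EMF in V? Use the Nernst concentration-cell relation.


Apply the Nernst concentration-cell relation: E = (RT/nF)*ln(C_cathode/C_anode)
RT/nF = 8.314*301/(4*96485) = 0.0064842 V
ln(4.5/0.95) = 1.55537
E = 0.0064842 * 1.55537 = 0.01009 V

0.01009 V


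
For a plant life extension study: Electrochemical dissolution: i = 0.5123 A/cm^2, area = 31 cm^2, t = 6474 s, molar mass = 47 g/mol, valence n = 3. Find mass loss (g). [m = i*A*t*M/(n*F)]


Apply Faraday's law: m = i*A*t*M / (n*F)
Total charge passed Q = i*A*t = 0.5123*31*6474 = 102815.5362 C
m = Q*M/(n*F) = 102815.5362*47/(3*96485) = 16.695 g

16.695 g


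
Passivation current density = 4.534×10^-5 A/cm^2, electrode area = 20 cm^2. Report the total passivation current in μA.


I = i_pass * A, then convert A → μA (×10^6)
I = 4.534×10^-5 * 20 * 10^6 = 906.8 μA

906.8 μA


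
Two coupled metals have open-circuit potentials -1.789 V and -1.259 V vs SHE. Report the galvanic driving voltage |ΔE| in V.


Driving voltage is the absolute potential difference.
|ΔE| = |-1.789 − (-1.259)| = 0.53 V

0.53 V


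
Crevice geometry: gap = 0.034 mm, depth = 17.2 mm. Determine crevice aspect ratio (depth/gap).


Aspect ratio = depth / gap
Ratio = 17.2 / 0.034 = 505.9

505.9


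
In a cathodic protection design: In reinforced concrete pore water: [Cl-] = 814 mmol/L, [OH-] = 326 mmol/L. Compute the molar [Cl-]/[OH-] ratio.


Threshold parameter = [Cl-] / [OH-] (molar basis; both in mmol/L, so units cancel)
Ratio = 814 / 326 = 2.5

2.5


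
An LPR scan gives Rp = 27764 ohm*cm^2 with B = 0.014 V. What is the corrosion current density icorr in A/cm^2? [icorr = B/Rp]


Apply the Stern-Geary relation: icorr = B / Rp
icorr = 0.014 / 27764 = 5.043×10^-7 A/cm^2

5.043×10^-7 A/cm^2


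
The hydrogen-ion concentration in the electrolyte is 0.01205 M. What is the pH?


pH = −log10[H+]
pH = −log10(0.01205) = 1.92

1.92


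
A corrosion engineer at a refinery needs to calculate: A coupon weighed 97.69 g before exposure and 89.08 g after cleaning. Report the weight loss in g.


Weight loss = initial − final
WL = 97.69 − 89.08 = 8.61 g

8.61 g


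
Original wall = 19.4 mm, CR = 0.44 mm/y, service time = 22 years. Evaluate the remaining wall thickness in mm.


Remaining wall = original − CR × time
t = 19.4 − 0.44*22 = 19.4 − 9.68 = 9.72 mm

9.72 mm


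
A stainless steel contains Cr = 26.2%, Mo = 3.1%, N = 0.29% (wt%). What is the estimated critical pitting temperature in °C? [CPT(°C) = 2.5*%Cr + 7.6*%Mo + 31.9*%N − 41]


Apply the ASTM G48 empirical CPT estimate: CPT(°C) = 2.5*%Cr + 7.6*%Mo + 31.9*%N − 41
2.5*26.2 = 65.5; 7.6*3.1 = 23.56; 31.9*0.29 = 9.251
CPT = 65.5 + 23.56 + 9.251 − 41 = 57.311 °C
Rounded to 0.1 °C: CPT ≈ 57.3 °C

57.3 °C


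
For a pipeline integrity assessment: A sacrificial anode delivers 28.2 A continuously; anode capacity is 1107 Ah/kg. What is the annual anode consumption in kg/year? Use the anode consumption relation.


Annual consumption = current * hours per year / capacity
Rate = 28.2 * 8760 / 1107 = 223.2 kg/year

223.2 kg/year


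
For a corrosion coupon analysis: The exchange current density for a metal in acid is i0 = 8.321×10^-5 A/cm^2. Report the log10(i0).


i0 = 8.321×10^-5 A/cm^2
log10(i0) = -4.08

-4.08


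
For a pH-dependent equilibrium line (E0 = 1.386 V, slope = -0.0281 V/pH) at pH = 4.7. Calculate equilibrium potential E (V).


Apply the Pourbaix line equation: E = E0 + slope*pH
E = 1.386 + (-0.0281)*4.7 = 1.386 + (-0.13207) = 1.25393 V
Rounded to 3 decimal places: E = 1.254 V

1.254 V


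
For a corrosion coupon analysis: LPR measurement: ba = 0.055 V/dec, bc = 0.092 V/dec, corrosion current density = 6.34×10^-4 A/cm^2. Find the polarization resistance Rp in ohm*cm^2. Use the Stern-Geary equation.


Apply the Stern-Geary equation: Rp = ba*bc / (2.303*icorr*(ba+bc))
ba*bc = 0.055*0.092 = 0.00506
ba+bc = 0.147; 2.303*icorr*(ba+bc) = 2.303*6.34×10^-4*0.147 = 2.1463499×10^-4
Rp = 0.00506 / 2.1463499×10^-4 = 23.57 ohm*cm^2

23.57 ohm*cm^2


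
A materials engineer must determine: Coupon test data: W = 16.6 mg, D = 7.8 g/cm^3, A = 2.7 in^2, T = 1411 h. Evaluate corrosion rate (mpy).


Apply the mpy weight-loss relation: CR = 534 * W / (D * A * T)
Numerator: 534 * 16.6 = 8864.4
Denominator: 7.8 * 2.7 * 1411 = 29715.66
CR = 8864.4 / 29715.66 = 0.29831 mpy

0.29831 mpy


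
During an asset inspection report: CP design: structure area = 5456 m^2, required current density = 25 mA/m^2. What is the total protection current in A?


I = area * current density, then convert mA → A (÷1000)
I = 5456 * 25 / 1000 = 136.4 A

136.4 A


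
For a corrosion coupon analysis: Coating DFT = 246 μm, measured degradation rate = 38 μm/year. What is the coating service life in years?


Service life = thickness / degradation rate
Life = 246 / 38 = 6.5 years

6.5 years


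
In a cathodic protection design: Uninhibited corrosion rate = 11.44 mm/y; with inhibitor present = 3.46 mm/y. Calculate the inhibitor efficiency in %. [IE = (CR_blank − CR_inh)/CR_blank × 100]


Apply the inhibitor-efficiency definition: IE = (CR_blank − CR_inh)/CR_blank × 100
IE = (11.44 − 3.46) / 11.44 × 100
IE = 7.98 / 11.44 × 100 = 69.8 %

69.8 %


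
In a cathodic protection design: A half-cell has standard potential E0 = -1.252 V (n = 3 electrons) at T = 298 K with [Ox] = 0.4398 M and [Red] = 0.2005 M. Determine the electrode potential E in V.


Apply the Nernst equation: E = E0 + (RT/nF)*ln([Ox]/[Red])
Step 1: RT/nF = 8.314*298/(3*96485) = 0.00855944 V
Step 2: [Ox]/[Red] = 0.4398/0.2005 = 2.193516
Step 3: ln(2.193516) = 0.785506
Step 4: correction = 0.00855944 * 0.785506 = 0.0067 V
E = -1.252 + 0.0067 = -1.2453 V

-1.2453 V


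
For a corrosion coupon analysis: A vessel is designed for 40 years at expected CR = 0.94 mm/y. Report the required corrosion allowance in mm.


Corrosion allowance = CR × design life
CA = 0.94 * 40 = 37.6 mm

37.6 mm


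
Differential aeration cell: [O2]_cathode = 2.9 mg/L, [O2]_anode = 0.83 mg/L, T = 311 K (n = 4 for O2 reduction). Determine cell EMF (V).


Apply the Nernst concentration-cell relation: E = (RT/nF)*ln(C_cathode/C_anode)
RT/nF = 8.314*311/(4*96485) = 0.00669963 V
ln(2.9/0.83) = 1.25104
E = 0.00669963 * 1.25104 = 0.00838 V

0.00838 V


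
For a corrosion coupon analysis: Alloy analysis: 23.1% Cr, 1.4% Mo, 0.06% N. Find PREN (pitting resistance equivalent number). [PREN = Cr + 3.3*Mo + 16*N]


Apply the PREN formula: PREN = Cr + 3.3*Mo + 16*N
PREN = 23.1 + 3.3*1.4 + 16*0.06
PREN = 23.1 + 4.62 + 0.96 = 28.68

28.68


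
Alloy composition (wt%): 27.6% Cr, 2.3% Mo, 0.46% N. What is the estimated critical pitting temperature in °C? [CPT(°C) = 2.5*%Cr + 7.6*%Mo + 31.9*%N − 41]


Apply the ASTM G48 empirical CPT estimate: CPT(°C) = 2.5*%Cr + 7.6*%Mo + 31.9*%N − 41
2.5*27.6 = 69; 7.6*2.3 = 17.48; 31.9*0.46 = 14.674
CPT = 69 + 17.48 + 14.674 − 41 = 60.154 °C
Rounded to 0.1 °C: CPT ≈ 60.2 °C

60.2 °C


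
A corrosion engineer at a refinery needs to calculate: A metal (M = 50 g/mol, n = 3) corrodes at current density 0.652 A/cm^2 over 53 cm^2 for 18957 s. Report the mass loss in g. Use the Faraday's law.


Apply Faraday's law: m = i*A*t*M / (n*F)
Total charge passed Q = i*A*t = 0.652*53*18957 = 655078.092 C
m = Q*M/(n*F) = 655078.092*50/(3*96485) = 113.157 g

113.157 g


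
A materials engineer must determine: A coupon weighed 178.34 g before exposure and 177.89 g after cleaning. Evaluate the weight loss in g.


Weight loss = initial − final
WL = 178.34 − 177.89 = 0.45 g

0.45 g


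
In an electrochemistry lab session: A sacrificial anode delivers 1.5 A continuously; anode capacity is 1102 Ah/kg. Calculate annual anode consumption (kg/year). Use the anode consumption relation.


Annual consumption = current * hours per year / capacity
Rate = 1.5 * 8760 / 1102 = 11.9 kg/year

11.9 kg/year


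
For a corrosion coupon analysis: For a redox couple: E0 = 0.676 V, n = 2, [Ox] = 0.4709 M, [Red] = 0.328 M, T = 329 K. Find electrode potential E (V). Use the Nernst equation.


Apply the Nernst equation: E = E0 + (RT/nF)*ln([Ox]/[Red])
Step 1: RT/nF = 8.314*329/(2*96485) = 0.01417477 V
Step 2: [Ox]/[Red] = 0.4709/0.328 = 1.435671
Step 3: ln(1.435671) = 0.361632
Step 4: correction = 0.01417477 * 0.361632 = 0.0051 V
E = 0.676 + 0.0051 = 0.6811 V

0.6811 V


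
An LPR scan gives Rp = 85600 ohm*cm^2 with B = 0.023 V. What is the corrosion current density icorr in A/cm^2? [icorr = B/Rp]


Apply the Stern-Geary relation: icorr = B / Rp
icorr = 0.023 / 85600 = 2.687×10^-7 A/cm^2

2.687×10^-7 A/cm^2


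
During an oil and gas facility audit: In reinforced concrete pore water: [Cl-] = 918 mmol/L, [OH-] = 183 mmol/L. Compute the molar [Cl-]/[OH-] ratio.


Threshold parameter = [Cl-] / [OH-] (molar basis; both in mmol/L, so units cancel)
Ratio = 918 / 183 = 5.02

5.02


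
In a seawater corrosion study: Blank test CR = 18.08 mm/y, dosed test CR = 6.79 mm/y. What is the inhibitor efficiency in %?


Apply the inhibitor-efficiency definition: IE = (CR_blank − CR_inh)/CR_blank × 100
IE = (18.08 − 6.79) / 18.08 × 100
IE = 11.29 / 18.08 × 100 = 62.4 %

62.4 %


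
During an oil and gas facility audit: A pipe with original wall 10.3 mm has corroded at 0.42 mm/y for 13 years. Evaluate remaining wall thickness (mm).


Remaining wall = original − CR × time
t = 10.3 − 0.42*13 = 10.3 − 5.46 = 4.84 mm

4.84 mm


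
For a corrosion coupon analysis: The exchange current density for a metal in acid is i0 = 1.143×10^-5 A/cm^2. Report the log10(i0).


i0 = 1.143×10^-5 A/cm^2
log10(i0) = -4.942

-4.942


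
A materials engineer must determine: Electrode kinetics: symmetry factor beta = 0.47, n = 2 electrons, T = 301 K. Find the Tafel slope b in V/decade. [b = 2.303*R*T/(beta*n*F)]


Apply the Tafel slope relation: b = 2.303*R*T/(beta*n*F)
Numerator: 2.303 * 8.314 * 301 = 5763.29
Denominator: 0.47 * 2 * 96485 = 90695.9
b = 5763.29 / 90695.9 = 0.064 V/decade

0.064 V/decade


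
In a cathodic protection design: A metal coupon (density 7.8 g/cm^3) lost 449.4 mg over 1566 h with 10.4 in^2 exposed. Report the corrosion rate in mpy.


Apply the mpy weight-loss relation: CR = 534 * W / (D * A * T)
Numerator: 534 * 449.4 = 239979.6
Denominator: 7.8 * 10.4 * 1566 = 127033.92
CR = 239979.6 / 127033.92 = 1.889 mpy

1.889 mpy


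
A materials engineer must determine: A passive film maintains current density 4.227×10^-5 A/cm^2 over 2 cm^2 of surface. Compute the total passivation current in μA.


I = i_pass * A, then convert A → μA (×10^6)
I = 4.227×10^-5 * 2 * 10^6 = 84.54 μA

84.54 μA


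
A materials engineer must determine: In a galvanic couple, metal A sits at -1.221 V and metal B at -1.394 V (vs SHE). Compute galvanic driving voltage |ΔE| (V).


Driving voltage is the absolute potential difference.
|ΔE| = |-1.221 − (-1.394)| = 0.173 V

0.173 V


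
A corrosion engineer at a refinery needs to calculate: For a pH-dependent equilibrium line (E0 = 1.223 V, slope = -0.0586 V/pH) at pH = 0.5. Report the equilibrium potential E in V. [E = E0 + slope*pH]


Apply the Pourbaix line equation: E = E0 + slope*pH
E = 1.223 + (-0.0586)*0.5 = 1.223 + (-0.0293) = 1.1937 V
Rounded to 3 decimal places: E = 1.194 V

1.194 V


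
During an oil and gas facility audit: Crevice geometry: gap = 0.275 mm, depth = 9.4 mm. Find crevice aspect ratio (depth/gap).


Aspect ratio = depth / gap
Ratio = 9.4 / 0.275 = 34.2

34.2


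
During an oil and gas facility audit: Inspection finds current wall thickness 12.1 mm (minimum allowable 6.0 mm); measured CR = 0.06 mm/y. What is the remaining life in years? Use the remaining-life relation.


Apply the remaining-life relation: RL = (t_current − t_min) / CR
RL = (12.1 − 6.0) / 0.06 = 6.1 / 0.06 = 101.7 years

101.7 years


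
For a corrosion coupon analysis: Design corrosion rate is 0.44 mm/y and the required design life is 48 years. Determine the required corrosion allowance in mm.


Corrosion allowance = CR × design life
CA = 0.44 * 48 = 21.12 mm

21.12 mm


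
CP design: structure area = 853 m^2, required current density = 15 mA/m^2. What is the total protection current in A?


I = area * current density, then convert mA → A (÷1000)
I = 853 * 15 / 1000 = 12.8 A

12.8 A


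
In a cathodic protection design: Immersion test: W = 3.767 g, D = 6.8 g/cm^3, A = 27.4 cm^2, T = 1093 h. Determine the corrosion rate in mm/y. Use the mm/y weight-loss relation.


Apply the mm/y weight-loss relation: CR = 87600 * W / (D * A * T)
Numerator: 87600 * 3.767 = 329989.2
Denominator: 6.8 * 27.4 * 1093 = 203647.76
CR = 329989.2 / 203647.76 = 1.6204 mm/y

1.6204 mm/y


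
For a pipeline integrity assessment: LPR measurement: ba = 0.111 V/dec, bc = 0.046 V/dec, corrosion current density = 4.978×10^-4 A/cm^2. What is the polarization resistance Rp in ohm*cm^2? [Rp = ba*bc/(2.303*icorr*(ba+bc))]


Apply the Stern-Geary equation: Rp = ba*bc / (2.303*icorr*(ba+bc))
ba*bc = 0.111*0.046 = 0.005106
ba+bc = 0.157; 2.303*icorr*(ba+bc) = 2.303*4.978×10^-4*0.157 = 1.7999004×10^-4
Rp = 0.005106 / 1.7999004×10^-4 = 28.37 ohm*cm^2

28.37 ohm*cm^2


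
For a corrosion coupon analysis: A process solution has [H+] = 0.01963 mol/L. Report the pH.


pH = −log10[H+]
pH = −log10(0.01963) = 1.71

1.71


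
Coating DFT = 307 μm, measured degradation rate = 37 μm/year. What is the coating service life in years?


Service life = thickness / degradation rate
Life = 307 / 37 = 8.3 years

8.3 years


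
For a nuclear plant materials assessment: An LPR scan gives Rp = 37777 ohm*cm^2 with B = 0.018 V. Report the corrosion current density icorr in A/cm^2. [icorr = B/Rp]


Apply the Stern-Geary relation: icorr = B / Rp
icorr = 0.018 / 37777 = 4.765×10^-7 A/cm^2

4.765×10^-7 A/cm^2


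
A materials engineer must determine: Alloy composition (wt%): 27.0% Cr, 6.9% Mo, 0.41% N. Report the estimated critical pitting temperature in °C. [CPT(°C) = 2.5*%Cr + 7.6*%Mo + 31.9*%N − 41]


Apply the ASTM G48 empirical CPT estimate: CPT(°C) = 2.5*%Cr + 7.6*%Mo + 31.9*%N − 41
2.5*27.0 = 67.5; 7.6*6.9 = 52.44; 31.9*0.41 = 13.079
CPT = 67.5 + 52.44 + 13.079 − 41 = 92.019 °C
Rounded to 0.1 °C: CPT ≈ 92.0 °C

92.0 °C


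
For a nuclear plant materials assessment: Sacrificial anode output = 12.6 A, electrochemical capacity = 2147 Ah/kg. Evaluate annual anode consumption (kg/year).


Annual consumption = current * hours per year / capacity
Rate = 12.6 * 8760 / 2147 = 51.4 kg/year

51.4 kg/year


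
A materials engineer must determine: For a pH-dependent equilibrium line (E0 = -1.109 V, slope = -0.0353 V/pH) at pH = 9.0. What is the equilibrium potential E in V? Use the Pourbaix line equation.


Apply the Pourbaix line equation: E = E0 + slope*pH
E = -1.109 + (-0.0353)*9.0 = -1.109 + (-0.3177) = -1.4267 V
Rounded to 4 decimal places: E = -1.4267 V

-1.4267 V


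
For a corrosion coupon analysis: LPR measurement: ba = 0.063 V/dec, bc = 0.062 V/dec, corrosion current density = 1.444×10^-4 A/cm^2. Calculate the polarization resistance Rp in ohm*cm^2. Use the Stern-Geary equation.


Apply the Stern-Geary equation: Rp = ba*bc / (2.303*icorr*(ba+bc))
ba*bc = 0.063*0.062 = 0.003906
ba+bc = 0.125; 2.303*icorr*(ba+bc) = 2.303*1.444×10^-4*0.125 = 4.156915×10^-5
Rp = 0.003906 / 4.156915×10^-5 = 94.0 ohm*cm^2

94.0 ohm*cm^2


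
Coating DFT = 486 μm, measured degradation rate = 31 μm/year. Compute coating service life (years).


Service life = thickness / degradation rate
Life = 486 / 31 = 15.7 years

15.7 years


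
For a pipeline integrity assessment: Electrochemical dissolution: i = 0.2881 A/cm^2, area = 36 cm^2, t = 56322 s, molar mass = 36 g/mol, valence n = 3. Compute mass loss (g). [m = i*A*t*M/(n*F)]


Apply Faraday's law: m = i*A*t*M / (n*F)
Total charge passed Q = i*A*t = 0.2881*36*56322 = 584149.2552 C
m = Q*M/(n*F) = 584149.2552*36/(3*96485) = 72.65161 g

72.65161 g


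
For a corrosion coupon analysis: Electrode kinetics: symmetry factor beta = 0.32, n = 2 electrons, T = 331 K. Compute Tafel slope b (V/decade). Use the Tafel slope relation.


Apply the Tafel slope relation: b = 2.303*R*T/(beta*n*F)
Numerator: 2.303 * 8.314 * 331 = 6337.7
Denominator: 0.32 * 2 * 96485 = 61750.4
b = 6337.7 / 61750.4 = 0.103 V/decade

0.103 V/decade


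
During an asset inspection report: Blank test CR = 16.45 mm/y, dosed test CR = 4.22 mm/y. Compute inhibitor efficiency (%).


Apply the inhibitor-efficiency definition: IE = (CR_blank − CR_inh)/CR_blank × 100
IE = (16.45 − 4.22) / 16.45 × 100
IE = 12.23 / 16.45 × 100 = 74.3 %

74.3 %


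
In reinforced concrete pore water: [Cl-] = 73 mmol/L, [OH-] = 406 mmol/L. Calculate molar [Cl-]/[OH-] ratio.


Threshold parameter = [Cl-] / [OH-] (molar basis; both in mmol/L, so units cancel)
Ratio = 73 / 406 = 0.18

0.18


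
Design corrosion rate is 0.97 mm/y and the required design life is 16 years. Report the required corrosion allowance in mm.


Corrosion allowance = CR × design life
CA = 0.97 * 16 = 15.52 mm

15.52 mm


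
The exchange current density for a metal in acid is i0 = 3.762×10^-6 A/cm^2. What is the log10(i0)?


i0 = 3.762×10^-6 A/cm^2
log10(i0) = -5.425

-5.425


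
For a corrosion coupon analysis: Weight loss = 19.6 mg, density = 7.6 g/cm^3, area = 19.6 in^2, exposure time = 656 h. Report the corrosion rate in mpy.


Apply the mpy weight-loss relation: CR = 534 * W / (D * A * T)
Numerator: 534 * 19.6 = 10466.4
Denominator: 7.6 * 19.6 * 656 = 97717.76
CR = 10466.4 / 97717.76 = 0.10711 mpy

0.10711 mpy


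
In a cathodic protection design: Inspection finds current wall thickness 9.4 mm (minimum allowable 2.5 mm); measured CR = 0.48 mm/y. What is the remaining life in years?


Apply the remaining-life relation: RL = (t_current − t_min) / CR
RL = (9.4 − 2.5) / 0.48 = 6.9 / 0.48 = 14.4 years

14.4 years


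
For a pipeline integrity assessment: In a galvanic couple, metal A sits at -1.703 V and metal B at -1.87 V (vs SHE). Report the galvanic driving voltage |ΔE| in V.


Driving voltage is the absolute potential difference.
|ΔE| = |-1.703 − (-1.87)| = 0.167 V

0.167 V


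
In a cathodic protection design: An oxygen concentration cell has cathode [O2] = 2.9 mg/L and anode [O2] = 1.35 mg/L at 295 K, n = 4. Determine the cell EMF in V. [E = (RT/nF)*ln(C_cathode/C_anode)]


Apply the Nernst concentration-cell relation: E = (RT/nF)*ln(C_cathode/C_anode)
RT/nF = 8.314*295/(4*96485) = 0.00635495 V
ln(2.9/1.35) = 0.76461
E = 0.00635495 * 0.76461 = 0.00486 V

0.00486 V


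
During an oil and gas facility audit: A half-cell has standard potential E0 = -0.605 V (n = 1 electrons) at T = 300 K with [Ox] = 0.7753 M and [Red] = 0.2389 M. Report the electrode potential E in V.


Apply the Nernst equation: E = E0 + (RT/nF)*ln([Ox]/[Red])
Step 1: RT/nF = 8.314*300/(1*96485) = 0.02585065 V
Step 2: [Ox]/[Red] = 0.7753/0.2389 = 3.245291
Step 3: ln(3.245291) = 1.177205
Step 4: correction = 0.02585065 * 1.177205 = 0.0304 V
E = -0.605 + 0.0304 = -0.5746 V

-0.5746 V


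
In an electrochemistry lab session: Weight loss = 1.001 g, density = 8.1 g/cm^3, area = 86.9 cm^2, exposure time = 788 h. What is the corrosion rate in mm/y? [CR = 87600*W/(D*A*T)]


Apply the mm/y weight-loss relation: CR = 87600 * W / (D * A * T)
Numerator: 87600 * 1.001 = 87687.6
Denominator: 8.1 * 86.9 * 788 = 554665.32
CR = 87687.6 / 554665.32 = 0.158091 mm/y

0.158091 mm/y


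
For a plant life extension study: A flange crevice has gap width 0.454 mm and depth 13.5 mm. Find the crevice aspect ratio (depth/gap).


Aspect ratio = depth / gap
Ratio = 13.5 / 0.454 = 29.7

29.7


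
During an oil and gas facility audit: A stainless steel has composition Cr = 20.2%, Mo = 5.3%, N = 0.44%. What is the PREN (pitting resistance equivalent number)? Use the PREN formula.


Apply the PREN formula: PREN = Cr + 3.3*Mo + 16*N
PREN = 20.2 + 3.3*5.3 + 16*0.44
PREN = 20.2 + 17.49 + 7.04 = 44.73

44.73


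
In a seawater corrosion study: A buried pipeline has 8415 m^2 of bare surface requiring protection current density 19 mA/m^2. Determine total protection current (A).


I = area * current density, then convert mA → A (÷1000)
I = 8415 * 19 / 1000 = 159.89 A

159.89 A


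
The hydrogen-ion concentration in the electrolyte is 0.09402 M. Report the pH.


pH = −log10[H+]
pH = −log10(0.09402) = 1.03

1.03


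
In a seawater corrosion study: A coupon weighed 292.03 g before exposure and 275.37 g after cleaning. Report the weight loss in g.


Weight loss = initial − final
WL = 292.03 − 275.37 = 16.66 g

16.66 g


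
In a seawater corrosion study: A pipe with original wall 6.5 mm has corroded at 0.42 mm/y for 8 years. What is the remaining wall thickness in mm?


Remaining wall = original − CR × time
t = 6.5 − 0.42*8 = 6.5 − 3.36 = 3.14 mm

3.14 mm


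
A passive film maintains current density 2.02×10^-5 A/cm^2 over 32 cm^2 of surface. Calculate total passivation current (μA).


I = i_pass * A, then convert A → μA (×10^6)
I = 2.02×10^-5 * 32 * 10^6 = 646.4 μA

646.4 μA


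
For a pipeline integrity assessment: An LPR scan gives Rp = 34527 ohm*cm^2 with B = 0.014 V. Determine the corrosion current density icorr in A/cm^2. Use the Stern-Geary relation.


Apply the Stern-Geary relation: icorr = B / Rp
icorr = 0.014 / 34527 = 4.055×10^-7 A/cm^2

4.055×10^-7 A/cm^2


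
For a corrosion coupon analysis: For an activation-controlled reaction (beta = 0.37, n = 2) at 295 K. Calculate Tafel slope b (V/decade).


Apply the Tafel slope relation: b = 2.303*R*T/(beta*n*F)
Numerator: 2.303 * 8.314 * 295 = 5648.41
Denominator: 0.37 * 2 * 96485 = 71398.9
b = 5648.41 / 71398.9 = 0.0791 V/decade

0.0791 V/decade


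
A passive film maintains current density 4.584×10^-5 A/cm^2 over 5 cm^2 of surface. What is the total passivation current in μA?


I = i_pass * A, then convert A → μA (×10^6)
I = 4.584×10^-5 * 5 * 10^6 = 229.2 μA

229.2 μA


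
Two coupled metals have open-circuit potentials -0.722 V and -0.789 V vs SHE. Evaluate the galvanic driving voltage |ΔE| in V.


Driving voltage is the absolute potential difference.
|ΔE| = |-0.722 − (-0.789)| = 0.067 V

0.067 V


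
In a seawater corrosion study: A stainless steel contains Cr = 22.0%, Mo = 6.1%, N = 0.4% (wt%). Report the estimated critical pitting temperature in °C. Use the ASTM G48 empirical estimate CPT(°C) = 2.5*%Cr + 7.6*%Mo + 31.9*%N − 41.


Apply the ASTM G48 empirical CPT estimate: CPT(°C) = 2.5*%Cr + 7.6*%Mo + 31.9*%N − 41
2.5*22.0 = 55; 7.6*6.1 = 46.36; 31.9*0.4 = 12.76
CPT = 55 + 46.36 + 12.76 − 41 = 73.12 °C
Rounded to 0.1 °C: CPT ≈ 73.1 °C

73.1 °C


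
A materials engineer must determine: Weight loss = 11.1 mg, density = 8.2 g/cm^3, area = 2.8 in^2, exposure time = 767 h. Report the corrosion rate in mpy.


Apply the mpy weight-loss relation: CR = 534 * W / (D * A * T)
Numerator: 534 * 11.1 = 5927.4
Denominator: 8.2 * 2.8 * 767 = 17610.32
CR = 5927.4 / 17610.32 = 0.337 mpy

0.337 mpy


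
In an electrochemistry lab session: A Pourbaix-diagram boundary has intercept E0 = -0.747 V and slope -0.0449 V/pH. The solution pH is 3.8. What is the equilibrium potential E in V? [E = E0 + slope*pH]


Apply the Pourbaix line equation: E = E0 + slope*pH
E = -0.747 + (-0.0449)*3.8 = -0.747 + (-0.17062) = -0.91762 V
Rounded to 4 decimal places: E = -0.9176 V

-0.9176 V


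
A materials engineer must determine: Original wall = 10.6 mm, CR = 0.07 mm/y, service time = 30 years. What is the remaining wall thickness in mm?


Remaining wall = original − CR × time
t = 10.6 − 0.07*30 = 10.6 − 2.1 = 8.5 mm

8.5 mm


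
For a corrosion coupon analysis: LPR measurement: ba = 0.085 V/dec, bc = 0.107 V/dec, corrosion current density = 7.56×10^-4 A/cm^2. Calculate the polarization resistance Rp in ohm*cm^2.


Apply the Stern-Geary equation: Rp = ba*bc / (2.303*icorr*(ba+bc))
ba*bc = 0.085*0.107 = 0.009095
ba+bc = 0.192; 2.303*icorr*(ba+bc) = 2.303*7.56×10^-4*0.192 = 3.3428506×10^-4
Rp = 0.009095 / 3.3428506×10^-4 = 27.2 ohm*cm^2

27.2 ohm*cm^2


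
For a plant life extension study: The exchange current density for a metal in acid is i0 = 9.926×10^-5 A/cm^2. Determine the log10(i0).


i0 = 9.926×10^-5 A/cm^2
log10(i0) = -4.003

-4.003


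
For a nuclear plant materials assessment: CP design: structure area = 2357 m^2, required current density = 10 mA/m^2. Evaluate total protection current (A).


I = area * current density, then convert mA → A (÷1000)
I = 2357 * 10 / 1000 = 23.57 A

23.57 A


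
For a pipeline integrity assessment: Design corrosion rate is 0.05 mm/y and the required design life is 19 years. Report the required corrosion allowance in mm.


Corrosion allowance = CR × design life
CA = 0.05 * 19 = 0.95 mm

0.95 mm


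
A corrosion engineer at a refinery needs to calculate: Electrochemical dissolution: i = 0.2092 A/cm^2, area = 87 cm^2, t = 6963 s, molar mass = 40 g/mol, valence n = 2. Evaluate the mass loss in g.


Apply Faraday's law: m = i*A*t*M / (n*F)
Total charge passed Q = i*A*t = 0.2092*87*6963 = 126729.3852 C
m = Q*M/(n*F) = 126729.3852*40/(2*96485) = 26.2692 g

26.2692 g


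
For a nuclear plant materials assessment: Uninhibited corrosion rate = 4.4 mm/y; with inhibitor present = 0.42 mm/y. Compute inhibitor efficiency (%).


Apply the inhibitor-efficiency definition: IE = (CR_blank − CR_inh)/CR_blank × 100
IE = (4.4 − 0.42) / 4.4 × 100
IE = 3.98 / 4.4 × 100 = 90.5 %

90.5 %


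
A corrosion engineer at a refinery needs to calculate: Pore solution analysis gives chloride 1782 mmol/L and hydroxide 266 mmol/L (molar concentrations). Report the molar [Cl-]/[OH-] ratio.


Threshold parameter = [Cl-] / [OH-] (molar basis; both in mmol/L, so units cancel)
Ratio = 1782 / 266 = 6.7

6.7


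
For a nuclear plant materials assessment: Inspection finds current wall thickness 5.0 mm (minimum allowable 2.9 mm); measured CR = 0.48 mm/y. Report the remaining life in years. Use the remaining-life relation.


Apply the remaining-life relation: RL = (t_current − t_min) / CR
RL = (5.0 − 2.9) / 0.48 = 2.1 / 0.48 = 4.4 years

4.4 years


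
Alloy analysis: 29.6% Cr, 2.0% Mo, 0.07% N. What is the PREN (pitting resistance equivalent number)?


Apply the PREN formula: PREN = Cr + 3.3*Mo + 16*N
PREN = 29.6 + 3.3*2.0 + 16*0.07
PREN = 29.6 + 6.6 + 1.12 = 37.32

37.32


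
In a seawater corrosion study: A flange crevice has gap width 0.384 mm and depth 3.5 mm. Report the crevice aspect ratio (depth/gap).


Aspect ratio = depth / gap
Ratio = 3.5 / 0.384 = 9.1

9.1


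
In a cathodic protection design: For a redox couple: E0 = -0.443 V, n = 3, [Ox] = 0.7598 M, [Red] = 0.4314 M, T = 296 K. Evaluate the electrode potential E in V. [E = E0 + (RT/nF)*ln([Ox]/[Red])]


Apply the Nernst equation: E = E0 + (RT/nF)*ln([Ox]/[Red])
Step 1: RT/nF = 8.314*296/(3*96485) = 0.00850199 V
Step 2: [Ox]/[Red] = 0.7598/0.4314 = 1.761242
Step 3: ln(1.761242) = 0.566019
Step 4: correction = 0.00850199 * 0.566019 = 0.0048 V
E = -0.443 + 0.0048 = -0.4382 V

-0.4382 V


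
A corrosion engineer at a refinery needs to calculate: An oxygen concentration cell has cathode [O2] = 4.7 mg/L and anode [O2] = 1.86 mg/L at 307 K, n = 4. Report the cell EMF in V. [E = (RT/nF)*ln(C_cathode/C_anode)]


Apply the Nernst concentration-cell relation: E = (RT/nF)*ln(C_cathode/C_anode)
RT/nF = 8.314*307/(4*96485) = 0.00661346 V
ln(4.7/1.86) = 0.92699
E = 0.00661346 * 0.92699 = 0.00613 V

0.00613 V
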